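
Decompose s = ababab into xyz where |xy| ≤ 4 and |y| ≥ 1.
x = 'a', y = 'ba', z = 'bab'

For s = ababab and p = 4, one valid decomposition is:
- x = 'a' (length 1)
- y = 'ba' (length 2)
- z = 'bab' (length 3)

Verification:
- xyz = 'a' + 'ba' + 'bab' = ababab ✓
- |xy| = 3 ≤ 4 ✓
- |y| = 2 > 0 ✓

All pumping lemma constraints are satisfied.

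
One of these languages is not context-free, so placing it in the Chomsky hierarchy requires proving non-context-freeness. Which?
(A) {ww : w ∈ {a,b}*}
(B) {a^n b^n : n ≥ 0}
(A) {ww : w ∈ {a,b}*}

(A) {ww : w ∈ {a,b}*} requires the CFL pumping lemma.

- {a^n b^n : n ≥ 0} is context-free (but not regular)
  • Can be shown non-regular with the regular pumping lemma
  • After pumping, the number of a's and b's become unequal

- {ww : w ∈ {a,b}*} is NOT context-free
  • Requires the CFL pumping lemma to prove
  • Cannot verify equality of two arbitrary substrings

The CFL pumping lemma is "stronger" in that it can prove non-membership
in the larger class of context-free languages.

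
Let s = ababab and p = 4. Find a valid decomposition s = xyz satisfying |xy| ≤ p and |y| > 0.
x = 'a', y = 'bab', z = 'ab'

For s = ababab and p = 4, one valid decomposition is:
- x = 'a' (length 1)
- y = 'bab' (length 3)
- z = 'ab' (length 2)

Verification:
- xyz = 'a' + 'bab' + 'ab' = ababab ✓
- |xy| = 4 ≤ 4 ✓
- |y| = 3 > 0 ✓

All pumping lemma constraints are satisfied.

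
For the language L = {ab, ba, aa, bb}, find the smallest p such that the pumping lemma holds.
p = 3

For a finite language L, the pumping lemma holds vacuously if p > max|s| for s ∈ L.

The longest string in L = {ab, ba, aa, bb} has length 2.
If p = 3, then no string s ∈ L has |s| ≥ p, so the condition is vacuously true.

The minimum pumping length is p = 3.

Why no smaller p works: for any p ≤ 2, the longest string s ∈ L has |s| = 2 ≥ p, so it would
have to be pumpable; but pumping up (i = 2, 3, ...) produces ever longer strings, which cannot all lie in the
finite language L. So the pumping property fails for every p ≤ 2.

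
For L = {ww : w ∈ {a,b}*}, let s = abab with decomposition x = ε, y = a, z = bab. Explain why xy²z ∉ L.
xy²z = aabab ∉ L

Pumping with i = 2 replaces y = a by y² = aa:
- Original: s = xyz = abab; abab splits into halves ab · ab, which are equal, so it is in L (w = ab)
- Pumped: xy²z = ε · aa · bab = aabab
- aabab has odd length 5, so it cannot be written as ww and is not in L

The pumping lemma would require xy²z ∈ L, so this decomposition yields a contradiction.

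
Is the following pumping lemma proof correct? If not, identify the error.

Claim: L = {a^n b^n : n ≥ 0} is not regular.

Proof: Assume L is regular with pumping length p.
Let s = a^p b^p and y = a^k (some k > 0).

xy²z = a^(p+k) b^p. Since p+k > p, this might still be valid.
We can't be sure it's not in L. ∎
The proof is INCORRECT.

Error: The conclusion is wrong.
xy²z = a^(p+k) b^p is definitely NOT in L because the number of a's (p+k) ≠ number of b's (p).
The proof incorrectly doubts what is actually a valid contradiction.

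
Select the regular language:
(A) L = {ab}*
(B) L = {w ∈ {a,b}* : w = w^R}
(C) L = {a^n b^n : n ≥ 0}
(A) {ab}*

(A) L = {ab}* is regular.

This can be recognized by a finite automaton (DFA/NFA).
Regular expressions like {ab}* define regular languages.

The other choices are not regular:
- {a^n b^n : n ≥ 0}: After pumping, the number of a's and b's become unequal
- {w ∈ {a,b}* : w = w^R}: After pumping, the string is no longer symmetric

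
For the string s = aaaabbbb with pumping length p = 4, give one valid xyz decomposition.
x = '', y = 'a', z = 'aaabbbb'

For s = aaaabbbb and p = 4, one valid decomposition is:
- x = '' (length 0)
- y = 'a' (length 1)
- z = 'aaabbbb' (length 7)

Verification:
- xyz = '' + 'a' + 'aaabbbb' = aaaabbbb ✓
- |xy| = 1 ≤ 4 ✓
- |y| = 1 > 0 ✓

All pumping lemma constraints are satisfied.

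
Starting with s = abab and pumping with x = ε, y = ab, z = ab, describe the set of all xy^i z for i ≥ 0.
{xy^i z : i ≥ 0} = {(ab)^(i+1) : i ≥ 0} = {ab, abab, ababab, ...}

With x = ε, y = ab, z = ab: Pumping 'ab' gives strings of alternating a's and b's.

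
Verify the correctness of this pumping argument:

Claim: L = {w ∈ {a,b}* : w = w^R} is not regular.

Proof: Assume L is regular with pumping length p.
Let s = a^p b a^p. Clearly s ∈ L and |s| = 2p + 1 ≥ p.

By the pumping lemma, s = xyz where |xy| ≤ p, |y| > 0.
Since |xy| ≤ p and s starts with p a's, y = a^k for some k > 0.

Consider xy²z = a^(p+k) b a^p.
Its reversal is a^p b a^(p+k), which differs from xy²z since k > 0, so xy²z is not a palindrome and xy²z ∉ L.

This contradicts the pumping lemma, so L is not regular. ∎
The proof is correct.

This proof is valid because:
1. s = a^p b a^p is in L and is chosen in terms of p, so |s| ≥ p holds for every p
2. The decomposition analysis is correct: |xy| ≤ p forces y to lie inside the leading a's
3. The contradiction is valid: a^(p+k) b a^p has more a's before the b than after it, so it is not a palindrome
4. The conclusion follows logically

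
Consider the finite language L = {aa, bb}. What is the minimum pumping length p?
p = 3

For a finite language L, the pumping lemma holds vacuously if p > max|s| for s ∈ L.

The longest string in L = {aa, bb} has length 2.
If p = 3, then no string s ∈ L has |s| ≥ p, so the condition is vacuously true.

The minimum pumping length is p = 3.

Why no smaller p works: for any p ≤ 2, the longest string s ∈ L has |s| = 2 ≥ p, so it would
have to be pumpable; but pumping up (i = 2, 3, ...) produces ever longer strings, which cannot all lie in the
finite language L. So the pumping property fails for every p ≤ 2.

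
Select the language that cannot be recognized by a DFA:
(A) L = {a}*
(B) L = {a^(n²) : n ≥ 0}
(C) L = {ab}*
(B) {a^(n²) : n ≥ 0}

(B) L = {a^(n²) : n ≥ 0} is NOT regular.

The pumping lemma can be used to prove this:
After pumping, length is no longer a perfect square

The other languages are regular because they can be recognized by finite automata.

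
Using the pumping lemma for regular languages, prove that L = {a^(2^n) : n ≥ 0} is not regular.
Assume for contradiction that L is regular, and let p ≥ 1 be the pumping length given by the pumping lemma.
Choose s = a^(2^p). Then s ∈ L and |s| = 2^p ≥ p.
By the pumping lemma, s = xyz for some x, y, z with |xy| ≤ p, |y| ≥ 1, and xy^i z ∈ L for every i ≥ 0.
Here y = a^k for some k with 1 ≤ k ≤ |xy| ≤ p, and p < 2^p.

Take i = 2: |xy²z| = 2^p + k.
Now 2^p < 2^p + k ≤ 2^p + p < 2^p + 2^p = 2^(p+1).
So |xy²z| lies strictly between the consecutive powers of two 2^p and 2^(p+1), hence is not a power of 2, and xy²z ∉ L.

This contradicts the pumping lemma, which requires xy^i z ∈ L for all i ≥ 0.
Hence L = {a^(2^n) : n ≥ 0} is not regular. ∎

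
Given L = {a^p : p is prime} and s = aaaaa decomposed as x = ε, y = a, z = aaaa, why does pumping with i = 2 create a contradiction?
xy²z = aaaaaa ∉ L

Pumping with i = 2 replaces y = a by y² = aa:
- Original: s = xyz = aaaaa; aaaaa has length 5, which is prime, so it is in L
- Pumped: xy²z = ε · aa · aaaa = aaaaaa
- aaaaaa has length 6 = 2 × 3, which is not prime, so it is not in L

The pumping lemma would require xy²z ∈ L, so this decomposition yields a contradiction.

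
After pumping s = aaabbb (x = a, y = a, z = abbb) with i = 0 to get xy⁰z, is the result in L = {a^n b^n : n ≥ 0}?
No

xy⁰z = a · ε · abbb = aabbb.
aabbb has 2 a's and 3 b's; 2 ≠ 3, so it is not in L.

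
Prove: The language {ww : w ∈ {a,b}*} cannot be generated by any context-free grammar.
Assume for contradiction that L is context-free, and let p ≥ 1 be the pumping length given by the pumping lemma for CFLs.
Choose s = a^p b^p a^p b^p. Then s ∈ L (take w = a^p b^p) and |s| = 4p ≥ p.
By the CFL pumping lemma, s = uvxyz for some u, v, x, y, z with |vxy| ≤ p, |vy| ≥ 1, and uv^i xy^i z ∈ L for every i ≥ 0.

Write s as four blocks A₁ B₁ A₂ B₂ with A₁ = A₂ = a^p and B₁ = B₂ = b^p. Since |vxy| ≤ p, the window vxy lies inside at most two adjacent blocks. Take i = 0 and let t = uxz, so |t| = 4p − |vy| with 1 ≤ |vy| ≤ p. If |t| is odd, t ∉ L immediately, so assume |vy| is even (hence |vy| ≥ 2) and |t|/2 = 2p − |vy|/2, which satisfies p ≤ |t|/2 ≤ 2p − 1.

Case 1 (vxy inside A₁B₁): t = a^(p−j) b^(p−l) a^p b^p with j + l = |vy|. The second half of t has length < 2p, so it is a suffix of the trailing a^p b^p and ends in b; the first half is a^(p−j) b^(p−l) a^((j+l)/2), which ends in a because (j+l)/2 ≥ 1. The halves differ, so t ∉ L.

Case 2 (vxy inside B₁A₂, straddling the middle): t = a^p b^(p−j) a^(p−l) b^p with j + l = |vy|. If t = ww, then w is a prefix of t of length ≥ p, so w begins with a^p; and w is a suffix of t of length ≥ p, so w ends with b^p. That forces |w| ≥ 2p, contradicting |w| = |t|/2 ≤ 2p − 1. So t ∉ L.

Case 3 (vxy inside A₂B₂): t = a^p b^p a^(p−j) b^(p−l) with j + l = |vy|. The first half of t is a prefix of a^p b^p, so it begins with a; the second half is b^((j+l)/2) a^(p−j) b^(p−l), which begins with b. The halves differ, so t ∉ L.

In every case uv⁰xy⁰z = uxz ∉ L.

This contradicts the CFL pumping lemma, which requires uv^i xy^i z ∈ L for all i ≥ 0.
Hence L = {ww : w ∈ {a,b}*} is not context-free. ∎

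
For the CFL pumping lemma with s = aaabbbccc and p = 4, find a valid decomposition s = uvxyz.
u='aa', v='a', x='bb', y='b', z='ccc'

For s = aaabbbccc with pumping length p = 4:

One valid decomposition:
- u = 'aa'
- v = 'a'
- x = 'bb'
- y = 'b'
- z = 'ccc'

Verification:
- uvxyz = 'aa' + 'a' + 'bb' + 'b' + 'ccc' = aaabbbccc ✓
- |vxy| = |'abbb'| = 4 ≤ 4 ✓
- |vy| = |'ab'| = 2 > 0 ✓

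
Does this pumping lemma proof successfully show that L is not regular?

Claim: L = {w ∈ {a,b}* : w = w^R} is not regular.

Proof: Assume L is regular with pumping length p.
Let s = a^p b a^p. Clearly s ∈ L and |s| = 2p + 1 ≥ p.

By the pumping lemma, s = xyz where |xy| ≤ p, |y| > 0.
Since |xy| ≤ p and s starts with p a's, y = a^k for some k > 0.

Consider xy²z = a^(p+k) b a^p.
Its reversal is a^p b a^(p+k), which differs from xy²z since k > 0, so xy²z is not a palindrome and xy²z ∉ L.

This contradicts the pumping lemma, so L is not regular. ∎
The proof is correct.

This proof is valid because:
1. s = a^p b a^p is in L and is chosen in terms of p, so |s| ≥ p holds for every p
2. The decomposition analysis is correct: |xy| ≤ p forces y to lie inside the leading a's
3. The contradiction is valid: a^(p+k) b a^p has more a's before the b than after it, so it is not a palindrome
4. The conclusion follows logically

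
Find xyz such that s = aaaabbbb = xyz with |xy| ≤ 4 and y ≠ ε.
x = '', y = 'aaa', z = 'abbbb'

For s = aaaabbbb and p = 4, one valid decomposition is:
- x = '' (length 0)
- y = 'aaa' (length 3)
- z = 'abbbb' (length 5)

Verification:
- xyz = '' + 'aaa' + 'abbbb' = aaaabbbb ✓
- |xy| = 3 ≤ 4 ✓
- |y| = 3 > 0 ✓

All pumping lemma constraints are satisfied.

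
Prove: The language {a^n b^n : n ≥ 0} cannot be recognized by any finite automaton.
Assume for contradiction that L is regular, and let p ≥ 1 be the pumping length given by the pumping lemma.
Choose s = a^p b^p. Then s ∈ L and |s| = 2p ≥ p.
By the pumping lemma, s = xyz for some x, y, z with |xy| ≤ p, |y| ≥ 1, and xy^i z ∈ L for every i ≥ 0.
Since |xy| ≤ p and the first p symbols of s are all a's, we must have y = a^k for some k with 1 ≤ k ≤ p.

Take i = 3: xy³z = a^(p + 2k) b^p.
This string has p + 2k a's but p b's, and p + 2k > p because k ≥ 1. So xy³z ∉ L.

This contradicts the pumping lemma, which requires xy^i z ∈ L for all i ≥ 0.
Hence L = {a^n b^n : n ≥ 0} is not regular. ∎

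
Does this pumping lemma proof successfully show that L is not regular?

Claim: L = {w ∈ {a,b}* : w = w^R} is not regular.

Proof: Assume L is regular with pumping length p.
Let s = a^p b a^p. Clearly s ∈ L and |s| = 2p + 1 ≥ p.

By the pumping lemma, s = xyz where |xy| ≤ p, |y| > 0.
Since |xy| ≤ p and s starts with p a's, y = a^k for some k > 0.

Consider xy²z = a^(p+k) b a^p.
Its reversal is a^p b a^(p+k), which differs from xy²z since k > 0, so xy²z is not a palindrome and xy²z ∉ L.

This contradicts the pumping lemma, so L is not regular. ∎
The proof is correct.

This proof is valid because:
1. s = a^p b a^p is in L and is chosen in terms of p, so |s| ≥ p holds for every p
2. The decomposition analysis is correct: |xy| ≤ p forces y to lie inside the leading a's
3. The contradiction is valid: a^(p+k) b a^p has more a's before the b than after it, so it is not a palindrome
4. The conclusion follows logically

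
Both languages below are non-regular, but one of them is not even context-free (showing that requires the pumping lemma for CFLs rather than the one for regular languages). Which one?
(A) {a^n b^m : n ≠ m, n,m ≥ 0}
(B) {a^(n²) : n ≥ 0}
(B) {a^(n²) : n ≥ 0}

(B) {a^(n²) : n ≥ 0} requires the CFL pumping lemma.

- {a^n b^m : n ≠ m, n,m ≥ 0} is context-free (but not regular)
  • Can be shown non-regular with the regular pumping lemma
  • After pumping a's, we can make n = m

- {a^(n²) : n ≥ 0} is NOT context-free
  • Requires the CFL pumping lemma to prove
  • Gaps between squares grow unboundedly

The CFL pumping lemma is "stronger" in that it can prove non-membership
in the larger class of context-free languages.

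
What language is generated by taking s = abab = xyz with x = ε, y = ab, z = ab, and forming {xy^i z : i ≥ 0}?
{xy^i z : i ≥ 0} = {(ab)^(i+1) : i ≥ 0} = {ab, abab, ababab, ...}

With x = ε, y = ab, z = ab: Pumping 'ab' gives strings of alternating a's and b's.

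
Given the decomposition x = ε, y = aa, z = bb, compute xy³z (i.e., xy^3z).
aaaaaabb

Given x = '', y = 'aa', z = 'bb' and i = 3:

xy^3z = x + y·y·...·y (3 times) + z
       = '' + 'aa'^3 + 'bb'
       = '' + 'aaaaaa' + 'bb'
       = 'aaaaaabb'

The pumped string is 'aaaaaabb' with length 8.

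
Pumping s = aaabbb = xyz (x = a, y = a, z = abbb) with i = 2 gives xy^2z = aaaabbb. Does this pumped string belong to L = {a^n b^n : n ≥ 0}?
No

xy²z = a · aa · abbb = aaaabbb.
aaaabbb has 4 a's and 3 b's; 4 ≠ 3, so it is not in L.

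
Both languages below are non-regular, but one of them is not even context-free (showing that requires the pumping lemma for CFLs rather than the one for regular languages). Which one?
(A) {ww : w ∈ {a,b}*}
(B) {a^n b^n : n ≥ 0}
(A) {ww : w ∈ {a,b}*}

(A) {ww : w ∈ {a,b}*} requires the CFL pumping lemma.

- {a^n b^n : n ≥ 0} is context-free (but not regular)
  • Can be shown non-regular with the regular pumping lemma
  • After pumping, the number of a's and b's become unequal

- {ww : w ∈ {a,b}*} is NOT context-free
  • Requires the CFL pumping lemma to prove
  • Even a PDA cannot compare two arbitrary halves symbol by symbol; CFL pumping on a^p b^p a^p b^p fails

The CFL pumping lemma is "stronger" in that it can prove non-membership
in the larger class of context-free languages.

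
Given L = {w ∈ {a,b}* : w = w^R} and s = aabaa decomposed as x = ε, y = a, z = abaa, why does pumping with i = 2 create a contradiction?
xy²z = aaabaa ∉ L

Pumping with i = 2 replaces y = a by y² = aa:
- Original: s = xyz = aabaa; aabaa reversed is aabaa, the same string, so it is a palindrome and is in L
- Pumped: xy²z = ε · aa · abaa = aaabaa
- aaabaa reversed is aabaaa ≠ aaabaa, so it is not a palindrome and is not in L

The pumping lemma would require xy²z ∈ L, so this decomposition yields a contradiction.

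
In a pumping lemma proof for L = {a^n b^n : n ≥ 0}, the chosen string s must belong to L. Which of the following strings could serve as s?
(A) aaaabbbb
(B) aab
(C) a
(A) aaaabbbb

The pumping lemma is applied to a string s that lies in L, so first check membership of each option:
- (A) aaaabbbb = a^4 b^4 has equal counts (4 = 4), so it is in L ✓
- (B) aab has 2 a's and 1 b's; 2 ≠ 1, so it is not in L ✗
- (C) a has 1 a's and 0 b's; 1 ≠ 0, so it is not in L ✗

Only (A) aaaabbbb is in L, so it is the only candidate that could play the role of s.
(In a complete proof one picks s in terms of the pumping length p so that |s| ≥ p is guaranteed; a fixed string like aaaabbbb illustrates the shape of such an s.)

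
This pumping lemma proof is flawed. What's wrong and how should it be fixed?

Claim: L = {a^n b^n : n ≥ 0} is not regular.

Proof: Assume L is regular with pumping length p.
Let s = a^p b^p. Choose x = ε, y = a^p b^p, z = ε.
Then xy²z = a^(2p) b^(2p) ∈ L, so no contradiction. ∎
Error: The decomposition violates |xy| ≤ p. With y = a^p b^p, |xy| = |y| = 2p > p. (The proof also miscomputes xy²z, which would be a^p b^p a^p b^p rather than a^(2p) b^(2p), and it wrongly treats one harmless decomposition as settling the matter — the prover does not get to choose the decomposition.)

Correction: The pumping lemma requires |xy| ≤ p, and the argument must handle every decomposition satisfying |xy| ≤ p, |y| ≥ 1. Since s starts with p a's, any such y consists only of a's, say y = a^k with k ≥ 1. Then xy²z = a^(p+k) b^p has unequal numbers of a's and b's, so xy²z ∉ L — the required contradiction.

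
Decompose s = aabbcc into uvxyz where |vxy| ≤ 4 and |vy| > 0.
u='a', v='a', x='bb', y='c', z='c'

For s = aabbcc with pumping length p = 4:

One valid decomposition:
- u = 'a'
- v = 'a'
- x = 'bb'
- y = 'c'
- z = 'c'

Verification:
- uvxyz = 'a' + 'a' + 'bb' + 'c' + 'c' = aabbcc ✓
- |vxy| = |'abbc'| = 4 ≤ 4 ✓
- |vy| = |'ac'| = 2 > 0 ✓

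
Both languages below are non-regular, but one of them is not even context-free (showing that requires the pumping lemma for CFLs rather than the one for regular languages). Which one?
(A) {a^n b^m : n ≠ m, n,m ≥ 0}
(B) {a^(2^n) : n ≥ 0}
(B) {a^(2^n) : n ≥ 0}

(B) {a^(2^n) : n ≥ 0} requires the CFL pumping lemma.

- {a^n b^m : n ≠ m, n,m ≥ 0} is context-free (but not regular)
  • Can be shown non-regular with the regular pumping lemma
  • After pumping a's, we can make n = m

- {a^(2^n) : n ≥ 0} is NOT context-free
  • Requires the CFL pumping lemma to prove
  • Gaps between powers of 2 grow exponentially

The CFL pumping lemma is "stronger" in that it can prove non-membership
in the larger class of context-free languages.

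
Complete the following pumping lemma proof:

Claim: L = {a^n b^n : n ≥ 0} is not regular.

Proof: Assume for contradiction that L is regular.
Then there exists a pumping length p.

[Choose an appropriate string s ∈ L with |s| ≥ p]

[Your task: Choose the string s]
s = a^p b^p

This string is in L (has equal a's and b's) and has length 2p ≥ p.
Any decomposition xyz with |xy| ≤ p means y consists only of a's,
so pumping will unbalance the counts.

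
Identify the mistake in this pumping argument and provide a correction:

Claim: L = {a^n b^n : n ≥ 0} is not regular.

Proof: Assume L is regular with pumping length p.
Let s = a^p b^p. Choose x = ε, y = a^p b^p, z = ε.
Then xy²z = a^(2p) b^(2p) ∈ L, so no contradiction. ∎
Error: The decomposition violates |xy| ≤ p. With y = a^p b^p, |xy| = |y| = 2p > p. (The proof also miscomputes xy²z, which would be a^p b^p a^p b^p rather than a^(2p) b^(2p), and it wrongly treats one harmless decomposition as settling the matter — the prover does not get to choose the decomposition.)

Correction: The pumping lemma requires |xy| ≤ p, and the argument must handle every decomposition satisfying |xy| ≤ p, |y| ≥ 1. Since s starts with p a's, any such y consists only of a's, say y = a^k with k ≥ 1. Then xy²z = a^(p+k) b^p has unequal numbers of a's and b's, so xy²z ∉ L — the required contradiction.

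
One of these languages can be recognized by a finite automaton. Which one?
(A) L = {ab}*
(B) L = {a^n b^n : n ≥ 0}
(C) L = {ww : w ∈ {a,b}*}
(A) {ab}*

(A) L = {ab}* is regular.

This can be recognized by a finite automaton (DFA/NFA).
Regular expressions like {ab}* define regular languages.

The other choices are not regular:
- {a^n b^n : n ≥ 0}: After pumping, the number of a's and b's become unequal
- {ww : w ∈ {a,b}*}: After pumping, the two halves no longer match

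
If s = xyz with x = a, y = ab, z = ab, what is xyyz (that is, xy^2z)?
aababab

Given x = 'a', y = 'ab', z = 'ab' and i = 2:

xy^2z = x + y·y·...·y (2 times) + z
       = 'a' + 'ab'^2 + 'ab'
       = 'a' + 'abab' + 'ab'
       = 'aababab'

The pumped string is 'aababab' with length 7.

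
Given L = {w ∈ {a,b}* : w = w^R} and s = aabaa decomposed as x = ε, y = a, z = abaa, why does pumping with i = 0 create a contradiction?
xy⁰z = abaa ∉ L

Pumping with i = 0 replaces y = a by y⁰ = ε:
- Original: s = xyz = aabaa; aabaa reversed is aabaa, the same string, so it is a palindrome and is in L
- Pumped: xy⁰z = ε · ε · abaa = abaa
- abaa reversed is aaba ≠ abaa, so it is not a palindrome and is not in L

The pumping lemma would require xy⁰z ∈ L, so this decomposition yields a contradiction.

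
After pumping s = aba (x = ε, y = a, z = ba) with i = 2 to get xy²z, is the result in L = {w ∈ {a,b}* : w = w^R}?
No

xy²z = ε · aa · ba = aaba.
aaba reversed is abaa ≠ aaba, so it is not a palindrome and is not in L.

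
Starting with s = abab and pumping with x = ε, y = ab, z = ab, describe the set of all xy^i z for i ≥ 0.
{xy^i z : i ≥ 0} = {(ab)^(i+1) : i ≥ 0} = {ab, abab, ababab, ...}

With x = ε, y = ab, z = ab: Pumping 'ab' gives strings of alternating a's and b's.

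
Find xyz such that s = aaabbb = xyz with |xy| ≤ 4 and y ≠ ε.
x = 'a', y = 'aab', z = 'bb'

For s = aaabbb and p = 4, one valid decomposition is:
- x = 'a' (length 1)
- y = 'aab' (length 3)
- z = 'bb' (length 2)

Verification:
- xyz = 'a' + 'aab' + 'bb' = aaabbb ✓
- |xy| = 4 ≤ 4 ✓
- |y| = 3 > 0 ✓

All pumping lemma constraints are satisfied.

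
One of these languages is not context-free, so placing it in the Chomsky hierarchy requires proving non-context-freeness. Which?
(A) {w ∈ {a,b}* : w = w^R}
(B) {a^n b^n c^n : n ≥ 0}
(B) {a^n b^n c^n : n ≥ 0}

(B) {a^n b^n c^n : n ≥ 0} requires the CFL pumping lemma.

- {w ∈ {a,b}* : w = w^R} is context-free (but not regular)
  • Can be shown non-regular with the regular pumping lemma
  • After pumping, the string is no longer symmetric

- {a^n b^n c^n : n ≥ 0} is NOT context-free
  • Requires the CFL pumping lemma to prove
  • Cannot maintain three equal counts simultaneously

The CFL pumping lemma is "stronger" in that it can prove non-membership
in the larger class of context-free languages.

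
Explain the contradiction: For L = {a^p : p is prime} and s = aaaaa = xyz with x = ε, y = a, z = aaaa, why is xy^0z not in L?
xy⁰z = aaaa ∉ L

Pumping with i = 0 replaces y = a by y⁰ = ε:
- Original: s = xyz = aaaaa; aaaaa has length 5, which is prime, so it is in L
- Pumped: xy⁰z = ε · ε · aaaa = aaaa
- aaaa has length 4 = 2 × 2, which is not prime, so it is not in L

The pumping lemma would require xy⁰z ∈ L, so this decomposition yields a contradiction.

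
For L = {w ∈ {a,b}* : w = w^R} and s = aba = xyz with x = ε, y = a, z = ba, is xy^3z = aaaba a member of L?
No

xy³z = ε · aaa · ba = aaaba.
aaaba reversed is abaaa ≠ aaaba, so it is not a palindrome and is not in L.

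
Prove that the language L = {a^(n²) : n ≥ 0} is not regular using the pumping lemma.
Assume for contradiction that L is regular, and let p ≥ 1 be the pumping length given by the pumping lemma.
Choose s = a^(p²). Then s ∈ L and |s| = p² ≥ p.
By the pumping lemma, s = xyz for some x, y, z with |xy| ≤ p, |y| ≥ 1, and xy^i z ∈ L for every i ≥ 0.
Here y = a^k for some k with 1 ≤ k ≤ |xy| ≤ p.

Take i = 2: |xy²z| = p² + k.
Now p² < p² + k ≤ p² + p < p² + 2p + 1 = (p + 1)².
So |xy²z| lies strictly between the consecutive squares p² and (p + 1)², hence is not a perfect square, and xy²z ∉ L.

This contradicts the pumping lemma, which requires xy^i z ∈ L for all i ≥ 0.
Hence L = {a^(n²) : n ≥ 0} is not regular. ∎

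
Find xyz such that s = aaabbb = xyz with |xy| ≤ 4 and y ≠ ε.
x = '', y = 'aa', z = 'abbb'

For s = aaabbb and p = 4, one valid decomposition is:
- x = '' (length 0)
- y = 'aa' (length 2)
- z = 'abbb' (length 4)

Verification:
- xyz = '' + 'aa' + 'abbb' = aaabbb ✓
- |xy| = 2 ≤ 4 ✓
- |y| = 2 > 0 ✓

All pumping lemma constraints are satisfied.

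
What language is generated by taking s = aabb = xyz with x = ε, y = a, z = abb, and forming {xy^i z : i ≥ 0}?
{xy^i z : i ≥ 0} = {a^(i+1) b^2 : i ≥ 0} = {abb, aabb, aaabb, ...}

With x = ε, y = a, z = abb: Starting with aabb and pumping the first 'a' (z = abb keeps the second 'a'), we get strings with i+1 a's followed by 2 b's for i = 0, 1, 2, ...; note bb is not produced because z always contributes one a.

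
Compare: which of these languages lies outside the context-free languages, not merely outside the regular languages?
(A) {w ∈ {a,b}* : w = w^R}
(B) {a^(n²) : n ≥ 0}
(B) {a^(n²) : n ≥ 0}

(B) {a^(n²) : n ≥ 0} requires the CFL pumping lemma.

- {w ∈ {a,b}* : w = w^R} is context-free (but not regular)
  • Can be shown non-regular with the regular pumping lemma
  • After pumping, the string is no longer symmetric

- {a^(n²) : n ≥ 0} is NOT context-free
  • Requires the CFL pumping lemma to prove
  • Gaps between squares grow unboundedly

The CFL pumping lemma is "stronger" in that it can prove non-membership
in the larger class of context-free languages.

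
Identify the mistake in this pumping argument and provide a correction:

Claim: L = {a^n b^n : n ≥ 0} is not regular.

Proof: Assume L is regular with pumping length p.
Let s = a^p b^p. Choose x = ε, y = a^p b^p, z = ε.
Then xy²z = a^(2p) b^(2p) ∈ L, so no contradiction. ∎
Error: The decomposition violates |xy| ≤ p. With y = a^p b^p, |xy| = |y| = 2p > p. (The proof also miscomputes xy²z, which would be a^p b^p a^p b^p rather than a^(2p) b^(2p), and it wrongly treats one harmless decomposition as settling the matter — the prover does not get to choose the decomposition.)

Correction: The pumping lemma requires |xy| ≤ p, and the argument must handle every decomposition satisfying |xy| ≤ p, |y| ≥ 1. Since s starts with p a's, any such y consists only of a's, say y = a^k with k ≥ 1. Then xy²z = a^(p+k) b^p has unequal numbers of a's and b's, so xy²z ∉ L — the required contradiction.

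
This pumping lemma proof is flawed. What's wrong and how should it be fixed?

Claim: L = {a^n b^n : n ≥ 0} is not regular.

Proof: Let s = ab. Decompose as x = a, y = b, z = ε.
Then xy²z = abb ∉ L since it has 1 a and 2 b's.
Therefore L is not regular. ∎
Error: The string s = ab might be shorter than the pumping length p.

Correction: Choose s = a^p b^p to ensure |s| ≥ p. Also, the decomposition is wrong: with |xy| ≤ p, y cannot include b's when s starts with p a's.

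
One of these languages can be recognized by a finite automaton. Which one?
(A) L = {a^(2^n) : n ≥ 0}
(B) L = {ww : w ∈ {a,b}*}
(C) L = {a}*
(C) {a}*

(C) L = {a}* is regular.

This can be recognized by a finite automaton (DFA/NFA).
Regular expressions like {a}* define regular languages.

The other choices are not regular:
- {a^(2^n) : n ≥ 0}: After pumping, length is no longer a power of 2
- {ww : w ∈ {a,b}*}: After pumping, the two halves no longer match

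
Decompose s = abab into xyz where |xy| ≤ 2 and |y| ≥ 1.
x = '', y = 'a', z = 'bab'

For s = abab and p = 2, one valid decomposition is:
- x = '' (length 0)
- y = 'a' (length 1)
- z = 'bab' (length 3)

Verification:
- xyz = '' + 'a' + 'bab' = abab ✓
- |xy| = 1 ≤ 2 ✓
- |y| = 1 > 0 ✓

All pumping lemma constraints are satisfied.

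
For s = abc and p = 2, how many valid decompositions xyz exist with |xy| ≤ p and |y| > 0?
3

For s = 'abc' with pumping length p = 2:

Constraints: |xy| ≤ 2, |y| > 0

Valid decompositions (|xy| ≤ p, |y| ≥ 1):
  • x='', y='a', z='bc'
  • x='a', y='b', z='c'
  • x='', y='ab', z='c'

Total count: 3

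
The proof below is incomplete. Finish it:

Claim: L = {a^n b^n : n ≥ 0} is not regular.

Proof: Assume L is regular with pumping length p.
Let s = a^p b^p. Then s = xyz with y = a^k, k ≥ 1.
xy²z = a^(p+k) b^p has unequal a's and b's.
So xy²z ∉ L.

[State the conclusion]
This contradicts the pumping lemma for regular languages,
which guarantees xy^i z ∈ L for all i ≥ 0.

Since our assumption that L is regular leads to a contradiction,
we conclude that L = {a^n b^n : n ≥ 0} is NOT regular. ∎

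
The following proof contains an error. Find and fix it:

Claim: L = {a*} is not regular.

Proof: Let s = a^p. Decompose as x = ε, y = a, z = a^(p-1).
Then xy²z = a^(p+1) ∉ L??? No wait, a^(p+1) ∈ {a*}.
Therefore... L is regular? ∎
Error: The proof attempts to show a*  is not regular, but a* IS regular!

Correction: a* is a regular language (recognized by a simple DFA with one accepting state and self-loop on 'a'). The pumping lemma can only prove non-regularity, not regularity. For regular languages, pumping always works.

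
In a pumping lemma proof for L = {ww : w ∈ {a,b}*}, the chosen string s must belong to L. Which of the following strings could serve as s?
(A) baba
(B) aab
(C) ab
(A) baba

The pumping lemma is applied to a string s that lies in L, so first check membership of each option:
- (A) baba splits into halves ba · ba, which are equal, so it is in L (w = ba) ✓
- (B) aab has odd length 3, so it cannot be written as ww and is not in L ✗
- (C) ab has length 2; its halves are a and b, which differ, so it is not in L ✗

Only (A) baba is in L, so it is the only candidate that could play the role of s.
(In a complete proof one picks s in terms of the pumping length p so that |s| ≥ p is guaranteed; a fixed string like baba illustrates the shape of such an s.)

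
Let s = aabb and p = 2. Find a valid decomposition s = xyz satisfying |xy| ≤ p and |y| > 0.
x = 'a', y = 'a', z = 'bb'

For s = aabb and p = 2, one valid decomposition is:
- x = 'a' (length 1)
- y = 'a' (length 1)
- z = 'bb' (length 2)

Verification:
- xyz = 'a' + 'a' + 'bb' = aabb ✓
- |xy| = 2 ≤ 2 ✓
- |y| = 1 > 0 ✓

All pumping lemma constraints are satisfied.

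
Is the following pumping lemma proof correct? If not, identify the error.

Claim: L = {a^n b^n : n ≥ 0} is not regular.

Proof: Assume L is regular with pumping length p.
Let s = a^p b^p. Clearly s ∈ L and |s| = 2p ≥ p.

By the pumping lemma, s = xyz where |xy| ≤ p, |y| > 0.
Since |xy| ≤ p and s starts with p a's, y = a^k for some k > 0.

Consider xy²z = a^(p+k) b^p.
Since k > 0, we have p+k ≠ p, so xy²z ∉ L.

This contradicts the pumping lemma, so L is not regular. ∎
The proof is correct.

This proof is valid because:
1. The string s = a^p b^p is correctly in L
2. The decomposition analysis is correct: y must consist only of a's
3. The contradiction is valid: pumping increases a's but not b's
4. The conclusion follows logically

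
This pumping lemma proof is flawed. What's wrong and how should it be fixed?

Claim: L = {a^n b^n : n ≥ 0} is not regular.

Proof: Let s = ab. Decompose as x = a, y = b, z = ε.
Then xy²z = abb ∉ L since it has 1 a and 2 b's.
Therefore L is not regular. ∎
Error: The string s = ab might be shorter than the pumping length p.

Correction: Choose s = a^p b^p to ensure |s| ≥ p. Also, the decomposition is wrong: with |xy| ≤ p, y cannot include b's when s starts with p a's.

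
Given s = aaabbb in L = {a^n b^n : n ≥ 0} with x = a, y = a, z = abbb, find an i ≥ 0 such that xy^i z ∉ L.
i = 3

xy³z = a · aaa · abbb = aaaaabbb; aaaaabbb has 5 a's and 3 b's; 5 ≠ 3, so it is not in L.
(Other choices also work, e.g. i = 0, 2; only i = 1 is guaranteed to stay in L since xy¹z = s.)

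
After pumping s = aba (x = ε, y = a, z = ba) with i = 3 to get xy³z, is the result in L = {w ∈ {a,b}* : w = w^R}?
No

xy³z = ε · aaa · ba = aaaba.
aaaba reversed is abaaa ≠ aaaba, so it is not a palindrome and is not in L.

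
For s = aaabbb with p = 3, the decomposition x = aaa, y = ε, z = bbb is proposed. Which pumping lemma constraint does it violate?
Violated: |y| > 0

The decomposition x = aaa, y = ε, z = bbb for s = aaabbb with p = 3
violates the constraint: |y| > 0

|y| = 0, but the pumping lemma requires |y| > 0 (y must be non-empty).

Pumping lemma constraints:
1. xyz = s (decomposition is valid)
2. |xy| ≤ p
3. |y| > 0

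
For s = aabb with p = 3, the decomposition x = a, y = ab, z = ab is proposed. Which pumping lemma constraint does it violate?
Violated: xyz = s

The decomposition x = a, y = ab, z = ab for s = aabb with p = 3
violates the constraint: xyz = s

xyz = 'a' + 'ab' + 'ab' = 'aabab' ≠ 'aabb' = s. The decomposition doesn't reconstruct s.

Pumping lemma constraints:
1. xyz = s (decomposition is valid)
2. |xy| ≤ p
3. |y| > 0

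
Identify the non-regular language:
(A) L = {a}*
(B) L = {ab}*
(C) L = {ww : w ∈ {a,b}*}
(C) {ww : w ∈ {a,b}*}

(C) L = {ww : w ∈ {a,b}*} is NOT regular.

The pumping lemma can be used to prove this:
After pumping, the two halves no longer match

The other languages are regular because they can be recognized by finite automata.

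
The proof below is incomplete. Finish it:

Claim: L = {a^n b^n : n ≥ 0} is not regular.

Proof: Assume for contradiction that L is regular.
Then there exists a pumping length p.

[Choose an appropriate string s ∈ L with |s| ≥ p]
s = a^p b^p

This string is in L (has equal a's and b's) and has length 2p ≥ p.
Any decomposition xyz with |xy| ≤ p means y consists only of a's,
so pumping will unbalance the counts.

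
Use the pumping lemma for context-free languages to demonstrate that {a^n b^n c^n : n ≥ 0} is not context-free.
Assume for contradiction that L is context-free, and let p ≥ 1 be the pumping length given by the pumping lemma for CFLs.
Choose s = a^p b^p c^p. Then s ∈ L and |s| = 3p ≥ p.
By the CFL pumping lemma, s = uvxyz for some u, v, x, y, z with |vxy| ≤ p, |vy| ≥ 1, and uv^i xy^i z ∈ L for every i ≥ 0.

Because |vxy| ≤ p, the window vxy cannot contain both an a and a c: any substring of s containing both must include the entire block b^p plus at least one a and one c, so it has length ≥ p + 2 > p.
Hence at least one of the letters a, c does not occur in vy at all.

Take i = 0: the string uxz is obtained from s by deleting |vy| ≥ 1 symbols, so |uxz| = 3p − |vy| < 3p.
But the letter (a or c) that does not occur in vy still occurs exactly p times in uxz. Every string of L with exactly p copies of some letter is a^p b^p c^p, of length 3p. Since |uxz| < 3p, uxz ∉ L.

This contradicts the CFL pumping lemma, which requires uv^i xy^i z ∈ L for all i ≥ 0.
Hence L = {a^n b^n c^n : n ≥ 0} is not context-free. ∎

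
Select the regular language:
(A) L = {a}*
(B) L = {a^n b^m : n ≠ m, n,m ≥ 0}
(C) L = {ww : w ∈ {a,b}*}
(A) {a}*

(A) L = {a}* is regular.

This can be recognized by a finite automaton (DFA/NFA).
Regular expressions like {a}* define regular languages.

The other choices are not regular:
- {ww : w ∈ {a,b}*}: After pumping, the two halves no longer match
- {a^n b^m : n ≠ m, n,m ≥ 0}: After pumping a's, we can make n = m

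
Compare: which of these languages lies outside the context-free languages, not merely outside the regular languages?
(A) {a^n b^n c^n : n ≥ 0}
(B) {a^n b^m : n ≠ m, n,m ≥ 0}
(A) {a^n b^n c^n : n ≥ 0}

(A) {a^n b^n c^n : n ≥ 0} requires the CFL pumping lemma.

- {a^n b^m : n ≠ m, n,m ≥ 0} is context-free (but not regular)
  • Can be shown non-regular with the regular pumping lemma
  • After pumping a's, we can make n = m

- {a^n b^n c^n : n ≥ 0} is NOT context-free
  • Requires the CFL pumping lemma to prove
  • Cannot maintain three equal counts simultaneously

The CFL pumping lemma is "stronger" in that it can prove non-membership
in the larger class of context-free languages.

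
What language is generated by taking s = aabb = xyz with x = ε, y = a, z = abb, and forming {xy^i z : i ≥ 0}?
{xy^i z : i ≥ 0} = {a^(i+1) b^2 : i ≥ 0} = {abb, aabb, aaabb, ...}

With x = ε, y = a, z = abb: Starting with aabb and pumping the first 'a' (z = abb keeps the second 'a'), we get strings with i+1 a's followed by 2 b's for i = 0, 1, 2, ...; note bb is not produced because z always contributes one a.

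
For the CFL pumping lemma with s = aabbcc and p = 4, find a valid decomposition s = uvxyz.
u='a', v='a', x='bb', y='c', z='c'

For s = aabbcc with pumping length p = 4:

One valid decomposition:
- u = 'a'
- v = 'a'
- x = 'bb'
- y = 'c'
- z = 'c'

Verification:
- uvxyz = 'a' + 'a' + 'bb' + 'c' + 'c' = aabbcc ✓
- |vxy| = |'abbc'| = 4 ≤ 4 ✓
- |vy| = |'ac'| = 2 > 0 ✓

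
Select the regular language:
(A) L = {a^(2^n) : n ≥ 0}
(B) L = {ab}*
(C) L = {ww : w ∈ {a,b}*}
(B) {ab}*

(B) L = {ab}* is regular.

This can be recognized by a finite automaton (DFA/NFA).
Regular expressions like {ab}* define regular languages.

The other choices are not regular:
- {ww : w ∈ {a,b}*}: After pumping, the two halves no longer match
- {a^(2^n) : n ≥ 0}: After pumping, length is no longer a power of 2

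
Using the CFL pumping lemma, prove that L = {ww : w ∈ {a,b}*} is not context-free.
Assume for contradiction that L is context-free, and let p ≥ 1 be the pumping length given by the pumping lemma for CFLs.
Choose s = a^p b^p a^p b^p. Then s ∈ L (take w = a^p b^p) and |s| = 4p ≥ p.
By the CFL pumping lemma, s = uvxyz for some u, v, x, y, z with |vxy| ≤ p, |vy| ≥ 1, and uv^i xy^i z ∈ L for every i ≥ 0.

Write s as four blocks A₁ B₁ A₂ B₂ with A₁ = A₂ = a^p and B₁ = B₂ = b^p. Since |vxy| ≤ p, the window vxy lies inside at most two adjacent blocks. Take i = 0 and let t = uxz, so |t| = 4p − |vy| with 1 ≤ |vy| ≤ p. If |t| is odd, t ∉ L immediately, so assume |vy| is even (hence |vy| ≥ 2) and |t|/2 = 2p − |vy|/2, which satisfies p ≤ |t|/2 ≤ 2p − 1.

Case 1 (vxy inside A₁B₁): t = a^(p−j) b^(p−l) a^p b^p with j + l = |vy|. The second half of t has length < 2p, so it is a suffix of the trailing a^p b^p and ends in b; the first half is a^(p−j) b^(p−l) a^((j+l)/2), which ends in a because (j+l)/2 ≥ 1. The halves differ, so t ∉ L.

Case 2 (vxy inside B₁A₂, straddling the middle): t = a^p b^(p−j) a^(p−l) b^p with j + l = |vy|. If t = ww, then w is a prefix of t of length ≥ p, so w begins with a^p; and w is a suffix of t of length ≥ p, so w ends with b^p. That forces |w| ≥ 2p, contradicting |w| = |t|/2 ≤ 2p − 1. So t ∉ L.

Case 3 (vxy inside A₂B₂): t = a^p b^p a^(p−j) b^(p−l) with j + l = |vy|. The first half of t is a prefix of a^p b^p, so it begins with a; the second half is b^((j+l)/2) a^(p−j) b^(p−l), which begins with b. The halves differ, so t ∉ L.

In every case uv⁰xy⁰z = uxz ∉ L.

This contradicts the CFL pumping lemma, which requires uv^i xy^i z ∈ L for all i ≥ 0.
Hence L = {ww : w ∈ {a,b}*} is not context-free. ∎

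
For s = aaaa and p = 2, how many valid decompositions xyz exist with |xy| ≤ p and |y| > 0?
3

For s = 'aaaa' with pumping length p = 2:

Constraints: |xy| ≤ 2, |y| > 0

Valid decompositions (|xy| ≤ p, |y| ≥ 1):
  • x='', y='a', z='aaa'
  • x='a', y='a', z='aa'
  • x='', y='aa', z='aa'

Total count: 3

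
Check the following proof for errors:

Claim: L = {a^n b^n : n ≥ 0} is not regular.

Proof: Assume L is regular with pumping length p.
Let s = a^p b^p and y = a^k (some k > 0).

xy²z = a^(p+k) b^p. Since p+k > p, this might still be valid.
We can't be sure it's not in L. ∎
The proof is INCORRECT.

Error: The conclusion is wrong.
xy²z = a^(p+k) b^p is definitely NOT in L because the number of a's (p+k) ≠ number of b's (p).
The proof incorrectly doubts what is actually a valid contradiction.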